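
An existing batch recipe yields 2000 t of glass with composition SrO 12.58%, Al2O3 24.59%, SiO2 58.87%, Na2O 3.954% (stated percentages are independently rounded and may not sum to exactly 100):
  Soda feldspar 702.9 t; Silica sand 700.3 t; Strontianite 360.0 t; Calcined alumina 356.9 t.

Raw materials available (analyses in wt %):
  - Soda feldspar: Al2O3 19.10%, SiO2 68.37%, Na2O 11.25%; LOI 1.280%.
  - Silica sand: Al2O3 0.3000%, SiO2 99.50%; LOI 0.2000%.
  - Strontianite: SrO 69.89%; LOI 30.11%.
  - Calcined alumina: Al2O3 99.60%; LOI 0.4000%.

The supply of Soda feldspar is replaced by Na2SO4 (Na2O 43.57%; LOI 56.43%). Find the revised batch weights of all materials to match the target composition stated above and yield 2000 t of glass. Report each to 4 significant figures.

Revised batch per 2000 t glass:
  Na2SO4: 181.5 t
  Silica sand: 1183 t
  Strontianite: 360.0 t
  Calcined alumina: 490.2 t
Total batch = 2215 t; LOI loss = 215.1 t

Intermediates are displayed (rounded to four significant figures) at each printed step — all internal work maintains full precision all the way through. Every reported figure sees exactly one rounding — all derived quantities are rebuilt at full float precision (glass mass, LOI, totals, the four compositions, the yield) using the weight values at 2000 t of glass, precisely as stated by the problem or the answer.
Per-oxide target masses for 2000 t glass:
  SrO: 12.58% × 2000 = 251.6 t
  Al2O3: 24.59% × 2000 = 491.8 t
  SiO2: 58.87% × 2000 = 1177 t
  Na2O: 3.954% × 2000 = 79.08 t
A balance pass over the oxides, given the weights on record, versus the basis set out (each sum matches its target mass up to rounding of the answer):
  SrO: 360.0·0.6989 = 251.6 t (target 251.6 t)
  Al2O3: 1183·0.003000 + 490.2·0.9960 = 491.8 t (target 491.8 t)
  SiO2: 1183·0.9950 = 1177 t (target 1177 t)
  Na2O: 181.5·0.4357 = 79.08 t (target 79.08 t)
The glass-mass cross-check: total charge less LOI = 2000 t (per-oxide target masses sum to 2000 t; versus the stated basis of 2000 t — differing by rounding only).
Adding the batch up: Σ batch = 2215 t; LOI loss = Σ batch·LOI = 215.1 t; as yield: glass ÷ batch → 90.29%.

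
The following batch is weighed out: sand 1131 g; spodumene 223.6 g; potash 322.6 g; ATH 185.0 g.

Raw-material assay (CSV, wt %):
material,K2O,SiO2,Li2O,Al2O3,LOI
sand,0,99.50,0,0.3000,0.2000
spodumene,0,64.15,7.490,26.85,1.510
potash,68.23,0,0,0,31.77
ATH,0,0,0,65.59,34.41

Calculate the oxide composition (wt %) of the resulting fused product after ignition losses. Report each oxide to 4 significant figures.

Mid-chain values are displayed (rounded to four significant figures) alongside each step — every computation carries full float precision at every stage — each reported value takes a single rounding — derived quantities (yield, totals, ignition loss, net glass mass, the four compositions) are computed starting from the weights for 1690 g of glass at full precision, as they appear in question or answer.
Delivered oxide masses:
  K2O: 322.6·0.6823 = 220.1 g
  SiO2: 1131·0.9950 + 223.6·0.6415 = 1269 g
  Li2O: 223.6·0.07490 = 16.75 g
  Al2O3: 1131·0.003000 + 223.6·0.2685 + 185.0·0.6559 = 184.8 g
LOI: 1131·0.002000 + 223.6·0.01510 + 322.6·0.3177 + 185.0·0.3441 = 171.8 g
Glass = total batch minus LOI = 1862 − 171.8 = 1690 g (equal to the oxide-mass sum)
each oxide over glass, ×100, is wt %

Glass mass = 1690 g (batch 1862 − LOI 171.8).
Composition: K2O 13.02%, SiO2 75.06%, Li2O 0.9907%, Al2O3 10.93%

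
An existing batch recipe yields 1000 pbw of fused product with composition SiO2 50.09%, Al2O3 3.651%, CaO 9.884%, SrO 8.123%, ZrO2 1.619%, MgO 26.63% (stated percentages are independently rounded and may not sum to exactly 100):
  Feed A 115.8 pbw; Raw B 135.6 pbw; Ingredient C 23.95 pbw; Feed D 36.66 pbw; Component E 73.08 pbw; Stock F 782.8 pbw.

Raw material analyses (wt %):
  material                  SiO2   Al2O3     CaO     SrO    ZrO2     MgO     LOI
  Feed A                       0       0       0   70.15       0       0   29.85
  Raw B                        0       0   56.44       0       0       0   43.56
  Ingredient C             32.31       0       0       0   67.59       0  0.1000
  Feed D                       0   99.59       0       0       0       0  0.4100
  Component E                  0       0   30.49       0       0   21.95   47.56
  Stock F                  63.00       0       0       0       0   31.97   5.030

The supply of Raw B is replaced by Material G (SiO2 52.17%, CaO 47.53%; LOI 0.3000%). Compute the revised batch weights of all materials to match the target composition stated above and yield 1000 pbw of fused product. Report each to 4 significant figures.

Revised batch per 1000 pbw fused product:
  Feed A: 115.8 pbw
  Material G: 90.81 pbw
  Ingredient C: 23.95 pbw
  Feed D: 36.66 pbw
  Component E: 182.6 pbw
  Stock F: 707.6 pbw
Total batch = 1157 pbw; LOI loss = 157.4 pbw

The working math runs at exact precision through the solve. Values along the way are printed rounded off to 4 significant digits when written out. Each reported result is rounded exactly once; the derived quantities are re-derived at exact precision (the yield, the six compositions, totals, LOI, glass mass) using the weight values at 1000 pbw of glass, as set out in question or answer.
Target oxide masses per 1000 pbw fused product:
  SiO2: 50.09% × 1000 = 500.9 pbw
  Al2O3: 3.651% × 1000 = 36.51 pbw
  CaO: 9.884% × 1000 = 98.84 pbw
  SrO: 8.123% × 1000 = 81.23 pbw
  ZrO2: 1.619% × 1000 = 16.19 pbw
  MgO: 26.63% × 1000 = 266.3 pbw
Per-oxide balance check from the weights as reported, at the basis given (oxide sums agree with the targets modulo rounding of the values):
  SiO2: 90.81·0.5217 + 23.95·0.3231 + 707.6·0.6300 = 500.9 pbw (target 500.9 pbw)
  Al2O3: 36.66·0.9959 = 36.51 pbw (target 36.51 pbw)
  CaO: 90.81·0.4753 + 182.6·0.3049 = 98.84 pbw (target 98.84 pbw)
  SrO: 115.8·0.7015 = 81.23 pbw (target 81.23 pbw)
  ZrO2: 23.95·0.6759 = 16.19 pbw (target 16.19 pbw)
  MgO: 182.6·0.2195 + 707.6·0.3197 = 266.3 pbw (target 266.3 pbw)
Glass-mass closure: total batch − LOI = 1000 pbw (summing oxide targets gives 1000 pbw; the stated basis being 1000 pbw — any gap is answer rounding).
Batch grand total — Σ batch = 1157 pbw; Σ batch·LOI gives LOI loss = 157.4 pbw; yield = glass ÷ total batch = 86.40%.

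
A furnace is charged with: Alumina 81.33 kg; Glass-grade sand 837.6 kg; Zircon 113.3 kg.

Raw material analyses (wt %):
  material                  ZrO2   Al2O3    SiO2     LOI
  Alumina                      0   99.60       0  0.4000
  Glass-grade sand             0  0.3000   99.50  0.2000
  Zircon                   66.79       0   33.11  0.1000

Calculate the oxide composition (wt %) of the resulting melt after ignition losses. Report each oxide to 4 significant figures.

Glass mass = 1030 kg (batch 1032 − LOI 2.114).
Composition: ZrO2 7.346%, Al2O3 8.108%, SiO2 84.55%

Full precision is carried in every operation. Intermediates appear with 4-significant-digit rounding in the working. A single rounding produces each reported value; all derived quantities (ignition loss, the three compositions, the yield, glass mass, totals) are recomputed at full precision from the batch weights per 1030 kg of glass, precisely as stated by problem or answer.
Per-oxide mass from batch:
  ZrO2: 113.3·0.6679 = 75.67 kg
  Al2O3: 81.33·0.9960 + 837.6·0.003000 = 83.52 kg
  SiO2: 837.6·0.9950 + 113.3·0.3311 = 870.9 kg
LOI: 81.33·0.004000 + 837.6·0.002000 + 113.3·0.001000 = 2.114 kg
batch − LOI leaves glass = 1032 − 2.114 = 1030 kg (= the summed oxide contributions)
each wt % is 100 × oxide ÷ glass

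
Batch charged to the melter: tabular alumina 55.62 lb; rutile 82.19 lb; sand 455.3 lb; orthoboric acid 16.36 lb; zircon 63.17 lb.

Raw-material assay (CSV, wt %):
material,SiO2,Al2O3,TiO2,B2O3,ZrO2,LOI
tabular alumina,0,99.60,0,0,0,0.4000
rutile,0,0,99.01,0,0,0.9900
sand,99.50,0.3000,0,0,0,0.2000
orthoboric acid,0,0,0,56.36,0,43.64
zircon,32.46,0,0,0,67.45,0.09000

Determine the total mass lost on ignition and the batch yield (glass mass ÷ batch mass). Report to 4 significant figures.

LOI loss = 9.143 lb; glass = 663.5 lb; yield = 98.64%

In-progress results are printed (rounded to 4 significant digits) in the working; the whole derivation maintains exact precision throughout — exactly one rounding goes into every reported value — the derived quantities, including LOI, yield, glass mass, the five compositions, totals, are rebuilt using the weight values on 663.5 lb of glass in full precision, as quoted within either problem or answer.
LOI of each material in turn:
  tabular alumina: 55.62 × 0.004000 = 0.2225 lb
  rutile: 82.19 × 0.009900 = 0.8137 lb
  sand: 455.3 × 0.002000 = 0.9106 lb
  orthoboric acid: 16.36 × 0.4364 = 7.140 lb
  zircon: 63.17 × 9.000e-04 = 0.05685 lb
Total LOI = 9.143 lb
Glass = batch − LOI = 672.6 − 9.143 = 663.5 lb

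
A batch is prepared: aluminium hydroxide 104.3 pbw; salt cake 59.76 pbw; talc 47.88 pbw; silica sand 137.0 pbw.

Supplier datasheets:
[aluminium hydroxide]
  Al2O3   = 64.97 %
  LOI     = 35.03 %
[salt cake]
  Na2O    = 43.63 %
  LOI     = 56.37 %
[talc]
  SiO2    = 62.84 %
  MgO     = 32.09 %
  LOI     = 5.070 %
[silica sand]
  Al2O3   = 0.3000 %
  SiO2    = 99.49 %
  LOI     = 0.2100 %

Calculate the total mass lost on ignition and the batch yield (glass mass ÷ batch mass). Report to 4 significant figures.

LOI loss = 72.94 pbw; glass = 276.0 pbw; yield = 79.10%

The intermediate values are displayed rounded to 4 significant digits between the steps. Full float precision is carried at all times; exactly one rounding goes into each reported result — the derived quantities are carried using the weight values for 276.0 pbw of glass at full float precision (glass mass, the totals, ignition loss, yield, four oxide percentages), precisely as stated by problem or answer.
Material-by-material LOI:
  aluminium hydroxide: 104.3 × 0.3503 = 36.54 pbw
  salt cake: 59.76 × 0.5637 = 33.69 pbw
  talc: 47.88 × 0.05070 = 2.428 pbw
  silica sand: 137.0 × 0.002100 = 0.2877 pbw
Total LOI = 72.94 pbw
Glass = batch − LOI = 348.9 − 72.94 = 276.0 pbw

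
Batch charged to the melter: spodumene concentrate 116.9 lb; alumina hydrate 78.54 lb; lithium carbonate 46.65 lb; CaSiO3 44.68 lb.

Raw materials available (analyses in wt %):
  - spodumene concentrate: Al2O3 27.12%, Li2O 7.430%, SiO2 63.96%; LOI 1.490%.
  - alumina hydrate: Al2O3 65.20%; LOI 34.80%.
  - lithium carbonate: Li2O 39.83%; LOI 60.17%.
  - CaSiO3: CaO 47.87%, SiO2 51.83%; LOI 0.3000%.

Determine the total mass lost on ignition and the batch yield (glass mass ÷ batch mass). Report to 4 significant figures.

LOI loss = 57.28 lb; glass = 229.5 lb; yield = 80.03%

The whole derivation maintains full precision end to end; in-progress results appear rounded to 4 significant digits as written; each reported figure carries a single rounding; derived quantities, which include net glass mass, LOI, the four compositions, the yield, the totals, are carried in full float precision, precisely as stated by problem or answer, from the batch weights on 229.5 lb of glass.
Each material's LOI contribution:
  spodumene concentrate: 116.9 × 0.01490 = 1.742 lb
  alumina hydrate: 78.54 × 0.3480 = 27.33 lb
  lithium carbonate: 46.65 × 0.6017 = 28.07 lb
  CaSiO3: 44.68 × 0.003000 = 0.1340 lb
Total LOI = 57.28 lb
Glass = batch − LOI = 286.8 − 57.28 = 229.5 lb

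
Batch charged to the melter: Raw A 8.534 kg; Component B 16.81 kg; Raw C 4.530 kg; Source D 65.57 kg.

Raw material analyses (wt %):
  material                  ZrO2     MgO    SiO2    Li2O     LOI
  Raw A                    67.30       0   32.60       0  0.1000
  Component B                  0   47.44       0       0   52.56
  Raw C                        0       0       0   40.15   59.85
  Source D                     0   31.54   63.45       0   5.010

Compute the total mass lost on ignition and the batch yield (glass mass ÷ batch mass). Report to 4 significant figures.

LOI loss = 14.84 kg; glass = 80.60 kg; yield = 84.45%

The whole derivation holds exact precision all the way through — working values are displayed (rounded to four significant digits) across the worked steps. Every reported figure is rounded once only; derived quantities, including LOI, four oxide percentages, yield, net glass mass, totals, are re-derived from the batch weights at 80.60 kg of glass at exact precision precisely as stated by the problem or the answer.
Ignition loss by material:
  Raw A: 8.534 × 0.001000 = 0.008534 kg
  Component B: 16.81 × 0.5256 = 8.835 kg
  Raw C: 4.530 × 0.5985 = 2.711 kg
  Source D: 65.57 × 0.05010 = 3.285 kg
Total LOI = 14.84 kg
Glass = batch − LOI = 95.44 − 14.84 = 80.60 kg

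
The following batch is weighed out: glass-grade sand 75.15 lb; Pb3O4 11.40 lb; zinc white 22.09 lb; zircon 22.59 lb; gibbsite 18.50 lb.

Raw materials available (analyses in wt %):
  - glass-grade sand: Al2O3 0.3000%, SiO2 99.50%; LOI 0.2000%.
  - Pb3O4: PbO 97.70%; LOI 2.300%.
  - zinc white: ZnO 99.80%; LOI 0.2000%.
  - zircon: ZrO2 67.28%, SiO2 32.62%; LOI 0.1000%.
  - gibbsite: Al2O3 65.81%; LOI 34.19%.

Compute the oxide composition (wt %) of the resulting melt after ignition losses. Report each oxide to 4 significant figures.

Glass mass = 142.9 lb (batch 149.7 − LOI 6.804).
Composition: ZnO 15.42%, Al2O3 8.676%, ZrO2 10.63%, SiO2 57.47%, PbO 7.793%

All arithmetic carries full precision at every stage — in-progress results are printed, rounded to four significant digits, at each printed step — every reported result is rounded exactly once — all derived quantities are rebuilt in full precision (the five compositions, LOI, yield, totals, net glass mass) using the weight values per 142.9 lb of glass, precisely as stated by the problem or the answer.
Oxide-by-oxide delivered mass:
  ZnO: 22.09·0.9980 = 22.05 lb
  Al2O3: 75.15·0.003000 + 18.50·0.6581 = 12.40 lb
  ZrO2: 22.59·0.6728 = 15.20 lb
  SiO2: 75.15·0.9950 + 22.59·0.3262 = 82.14 lb
  PbO: 11.40·0.9770 = 11.14 lb
LOI: 75.15·0.002000 + 11.40·0.02300 + 22.09·0.002000 + 22.59·0.001000 + 18.50·0.3419 = 6.804 lb
Glass mass = batch − LOI = 149.7 − 6.804 = 142.9 lb (the oxide masses sum to this)
wt % = oxide mass / glass mass × 100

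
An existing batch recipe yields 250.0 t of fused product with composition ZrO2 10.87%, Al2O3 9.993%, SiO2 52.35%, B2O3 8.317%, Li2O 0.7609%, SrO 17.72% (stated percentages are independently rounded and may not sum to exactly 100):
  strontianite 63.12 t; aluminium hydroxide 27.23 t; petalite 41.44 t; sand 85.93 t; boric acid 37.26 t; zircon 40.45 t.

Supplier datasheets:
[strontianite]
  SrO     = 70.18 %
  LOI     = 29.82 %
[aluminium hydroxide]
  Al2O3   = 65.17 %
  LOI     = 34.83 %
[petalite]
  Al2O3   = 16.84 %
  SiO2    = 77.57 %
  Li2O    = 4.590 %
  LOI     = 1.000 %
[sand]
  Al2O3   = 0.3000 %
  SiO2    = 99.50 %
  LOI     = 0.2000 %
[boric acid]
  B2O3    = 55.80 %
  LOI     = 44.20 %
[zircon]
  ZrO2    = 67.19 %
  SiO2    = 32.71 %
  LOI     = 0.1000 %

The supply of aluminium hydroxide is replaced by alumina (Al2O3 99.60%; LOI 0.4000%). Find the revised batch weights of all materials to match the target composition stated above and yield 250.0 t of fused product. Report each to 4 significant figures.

The intermediate values are shown rounded to 4 significant figures when written out — all internal work carries full float precision in every operation. A single rounding produces each reported figure — the derived quantities, including LOI, six oxide percentages, glass mass, the yield, the totals, are computed from the weighed amounts per 250.0 t of glass at exact precision, as set out in the problem or answer text.
Oxide mass targets, per 250.0 t fused product:
  ZrO2: 10.87% × 250.0 = 27.18 t
  Al2O3: 9.993% × 250.0 = 24.98 t
  SiO2: 52.35% × 250.0 = 130.9 t
  B2O3: 8.317% × 250.0 = 20.79 t
  Li2O: 0.7609% × 250.0 = 1.902 t
  SrO: 17.72% × 250.0 = 44.30 t
Verifying the oxide balance from the weights as reported, for the quoted basis mass (every target is met by its sum up to rounding of the answer):
  ZrO2: 40.45·0.6719 = 27.18 t (target 27.18 t)
  Al2O3: 17.82·0.9960 + 41.44·0.1684 + 85.93·0.003000 = 24.99 t (target 24.98 t)
  SiO2: 41.44·0.7757 + 85.93·0.9950 + 40.45·0.3271 = 130.9 t (target 130.9 t)
  B2O3: 37.26·0.5580 = 20.79 t (target 20.79 t)
  Li2O: 41.44·0.04590 = 1.902 t (target 1.902 t)
  SrO: 63.12·0.7018 = 44.30 t (target 44.30 t)
Glass mass check: the batch minus its LOI: 250.0 t (the targets, summed, come to 250.0 t; the stated basis being 250.0 t — rounding explains the deltas).
Summing the batch: Σ batch = 286.0 t; loss to ignition Σ batch·LOI = 35.99 t; the yield ratio, glass ÷ batch: 87.42%.

Revised batch per 250.0 t fused product:
  strontianite: 63.12 t
  alumina: 17.82 t
  petalite: 41.44 t
  sand: 85.93 t
  boric acid: 37.26 t
  zircon: 40.45 t
Total batch = 286.0 t; LOI loss = 35.99 t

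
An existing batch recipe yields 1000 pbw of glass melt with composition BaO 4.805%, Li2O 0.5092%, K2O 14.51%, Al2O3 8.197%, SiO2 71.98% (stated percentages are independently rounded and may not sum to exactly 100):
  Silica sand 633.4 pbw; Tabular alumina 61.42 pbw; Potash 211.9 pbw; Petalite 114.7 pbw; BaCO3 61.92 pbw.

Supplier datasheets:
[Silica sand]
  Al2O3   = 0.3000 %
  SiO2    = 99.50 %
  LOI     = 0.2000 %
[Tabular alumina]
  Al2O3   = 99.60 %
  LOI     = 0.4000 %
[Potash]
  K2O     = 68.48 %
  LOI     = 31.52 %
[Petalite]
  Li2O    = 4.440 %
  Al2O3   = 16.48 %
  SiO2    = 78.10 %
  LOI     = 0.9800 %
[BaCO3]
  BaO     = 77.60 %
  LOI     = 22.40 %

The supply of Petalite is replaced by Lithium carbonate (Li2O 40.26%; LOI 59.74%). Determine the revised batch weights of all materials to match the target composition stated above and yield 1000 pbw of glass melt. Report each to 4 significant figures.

Revised batch per 1000 pbw glass melt:
  Silica sand: 723.4 pbw
  Tabular alumina: 80.12 pbw
  Potash: 211.9 pbw
  Lithium carbonate: 12.65 pbw
  BaCO3: 61.92 pbw
Total batch = 1090 pbw; LOI loss = 89.99 pbw

All internal work keeps full precision at all times; rounding to four significant figures applies to each working value as printed; every reported number is rounded once only — the derived quantities (five oxide percentages, the yield, totals, LOI, net glass mass) are carried using the weight values at 1000 pbw of glass at exact precision, as they appear in the problem or the answer.
The oxide mass targets at 1000 pbw glass melt:
  BaO: 4.805% × 1000 = 48.05 pbw
  Li2O: 0.5092% × 1000 = 5.092 pbw
  K2O: 14.51% × 1000 = 145.1 pbw
  Al2O3: 8.197% × 1000 = 81.97 pbw
  SiO2: 71.98% × 1000 = 719.8 pbw
Mass-balance tally per oxide from the weights as reported, at the basis given (oxide sums agree with the targets given rounding of the digits):
  BaO: 61.92·0.7760 = 48.05 pbw (target 48.05 pbw)
  Li2O: 12.65·0.4026 = 5.093 pbw (target 5.092 pbw)
  K2O: 211.9·0.6848 = 145.1 pbw (target 145.1 pbw)
  Al2O3: 723.4·0.003000 + 80.12·0.9960 = 81.97 pbw (target 81.97 pbw)
  SiO2: 723.4·0.9950 = 719.8 pbw (target 719.8 pbw)
Auditing the glass mass value: batch total minus LOI = 1000 pbw (the targets, summed, come to 1000 pbw; against the stated basis, 1000 pbw — deltas are rounding alone).
Batch grand total — Σ batch = 1090 pbw; the LOI term Σ batch·LOI equals 89.99 pbw; the yield ratio, glass ÷ batch: 91.74%.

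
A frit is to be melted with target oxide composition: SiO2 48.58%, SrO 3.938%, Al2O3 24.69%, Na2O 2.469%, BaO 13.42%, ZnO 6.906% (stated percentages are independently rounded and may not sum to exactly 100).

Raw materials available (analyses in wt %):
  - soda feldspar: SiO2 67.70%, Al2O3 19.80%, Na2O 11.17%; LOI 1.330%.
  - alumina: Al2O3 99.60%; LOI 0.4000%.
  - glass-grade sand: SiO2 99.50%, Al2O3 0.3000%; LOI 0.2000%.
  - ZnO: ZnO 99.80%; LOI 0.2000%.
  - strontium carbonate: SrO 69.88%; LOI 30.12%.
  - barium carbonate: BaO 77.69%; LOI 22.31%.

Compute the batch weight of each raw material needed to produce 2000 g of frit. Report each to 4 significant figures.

The intermediate values are printed, with 4-significant-figure rounding, when written out — all internal work carries exact precision at each step; every reported result includes exactly one rounding — all derived quantities (net glass mass, ignition loss, the six compositions, the yield, the totals) are carried at full float precision from the weighed amounts per 2000 g of glass, precisely as stated by the question or the answer.
Per-oxide target masses for 2000 g frit:
  SiO2: 48.58% × 2000 = 971.6 g
  SrO: 3.938% × 2000 = 78.76 g
  Al2O3: 24.69% × 2000 = 493.8 g
  Na2O: 2.469% × 2000 = 49.38 g
  BaO: 13.42% × 2000 = 268.4 g
  ZnO: 6.906% × 2000 = 138.1 g
Balance tally, oxide-wise, with the batch weights as given, on the stated basis (every target is met by its sum modulo rounding of the values):
  SiO2: 442.1·0.6770 + 675.7·0.9950 = 971.6 g (target 971.6 g)
  SrO: 112.7·0.6988 = 78.75 g (target 78.76 g)
  Al2O3: 442.1·0.1980 + 405.9·0.9960 + 675.7·0.003000 = 493.8 g (target 493.8 g)
  Na2O: 442.1·0.1117 = 49.38 g (target 49.38 g)
  BaO: 345.5·0.7769 = 268.4 g (target 268.4 g)
  ZnO: 138.4·0.9980 = 138.1 g (target 138.1 g)
Auditing the glass mass value: batch Σ − ignition loss = 2000 g (the Σ of target masses is 2000 g; basis as stated: 2000 g — any gap is answer rounding).
Total batch = Σ batch = 2120 g; the LOI term Σ batch·LOI equals 120.2 g; the yield ratio, glass ÷ batch: 94.33%.

Batch per 2000 g frit:
  soda feldspar: 442.1 g
  alumina: 405.9 g
  glass-grade sand: 675.7 g
  ZnO: 138.4 g
  strontium carbonate: 112.7 g
  barium carbonate: 345.5 g
Total batch = 2120 g; LOI loss = 120.2 g; yield = 94.33%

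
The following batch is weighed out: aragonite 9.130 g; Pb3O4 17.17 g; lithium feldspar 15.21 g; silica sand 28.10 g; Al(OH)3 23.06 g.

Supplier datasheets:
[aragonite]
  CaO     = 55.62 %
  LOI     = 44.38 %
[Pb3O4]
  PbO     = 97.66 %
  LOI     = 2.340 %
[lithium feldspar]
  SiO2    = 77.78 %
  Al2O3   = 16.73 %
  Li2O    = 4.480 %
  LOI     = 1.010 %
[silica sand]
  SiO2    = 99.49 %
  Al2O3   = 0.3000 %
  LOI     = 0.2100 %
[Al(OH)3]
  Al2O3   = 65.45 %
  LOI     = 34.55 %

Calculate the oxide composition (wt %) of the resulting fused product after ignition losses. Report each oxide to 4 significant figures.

Glass mass = 80.04 g (batch 92.67 − LOI 12.63).
Composition: SiO2 49.71%, Al2O3 22.14%, PbO 20.95%, CaO 6.345%, Li2O 0.8514%

Every computation runs at exact precision at every stage; working values appear rounded to four significant figures as written. Each reported value takes exactly one rounding. The derived quantities are recomputed starting from the weights per 80.04 g of glass at full precision (the yield, net glass mass, the totals, ignition loss, the five compositions) as quoted within either problem or answer.
Delivered oxide masses:
  SiO2: 15.21·0.7778 + 28.10·0.9949 = 39.79 g
  Al2O3: 15.21·0.1673 + 28.10·0.003000 + 23.06·0.6545 = 17.72 g
  PbO: 17.17·0.9766 = 16.77 g
  CaO: 9.130·0.5562 = 5.078 g
  Li2O: 15.21·0.04480 = 0.6814 g
LOI: 9.130·0.4438 + 17.17·0.02340 + 15.21·0.01010 + 28.10·0.002100 + 23.06·0.3455 = 12.63 g
The glass mass, total less LOI, = 92.67 − 12.63 = 80.04 g (the oxide masses sum to this)
each wt % is 100 × oxide ÷ glass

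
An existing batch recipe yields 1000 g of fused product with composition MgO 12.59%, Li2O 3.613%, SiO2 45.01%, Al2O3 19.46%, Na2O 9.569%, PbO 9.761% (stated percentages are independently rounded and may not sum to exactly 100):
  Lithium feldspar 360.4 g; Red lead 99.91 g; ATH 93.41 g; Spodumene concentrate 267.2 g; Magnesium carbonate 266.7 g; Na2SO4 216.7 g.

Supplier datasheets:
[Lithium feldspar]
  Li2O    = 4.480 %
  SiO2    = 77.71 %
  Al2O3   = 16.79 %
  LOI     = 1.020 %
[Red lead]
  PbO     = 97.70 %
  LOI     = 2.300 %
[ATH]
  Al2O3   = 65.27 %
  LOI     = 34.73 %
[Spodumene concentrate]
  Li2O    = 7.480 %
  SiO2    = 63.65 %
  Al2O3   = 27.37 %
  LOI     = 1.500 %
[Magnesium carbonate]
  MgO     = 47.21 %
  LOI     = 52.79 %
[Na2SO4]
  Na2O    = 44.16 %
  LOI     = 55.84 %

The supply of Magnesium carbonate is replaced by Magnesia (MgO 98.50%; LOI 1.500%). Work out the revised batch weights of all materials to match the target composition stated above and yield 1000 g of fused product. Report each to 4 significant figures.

Revised batch per 1000 g fused product:
  Lithium feldspar: 360.4 g
  Red lead: 99.91 g
  ATH: 93.41 g
  Spodumene concentrate: 267.2 g
  Magnesia: 127.8 g
  Na2SO4: 216.7 g
Total batch = 1165 g; LOI loss = 165.3 g

All internal work maintains exact precision from first step to last. Working values are displayed (rounded to four significant figures) across the worked steps. Every reported number carries a single rounding; all derived quantities are carried starting from the weights on 1000 g of glass at exact precision (six oxide percentages, yield, totals, net glass mass, ignition loss) as quoted within question or answer.
Oxide mass targets, per 1000 g fused product:
  MgO: 12.59% × 1000 = 125.9 g
  Li2O: 3.613% × 1000 = 36.13 g
  SiO2: 45.01% × 1000 = 450.1 g
  Al2O3: 19.46% × 1000 = 194.6 g
  Na2O: 9.569% × 1000 = 95.69 g
  PbO: 9.761% × 1000 = 97.61 g
Per-oxide balance check applying the batch weights above, for the quoted basis mass (every target is met by its sum inside rounding margins):
  MgO: 127.8·0.9850 = 125.9 g (target 125.9 g)
  Li2O: 360.4·0.04480 + 267.2·0.07480 = 36.13 g (target 36.13 g)
  SiO2: 360.4·0.7771 + 267.2·0.6365 = 450.1 g (target 450.1 g)
  Al2O3: 360.4·0.1679 + 93.41·0.6527 + 267.2·0.2737 = 194.6 g (target 194.6 g)
  Na2O: 216.7·0.4416 = 95.69 g (target 95.69 g)
  PbO: 99.91·0.9770 = 97.61 g (target 97.61 g)
Glass-mass bookkeeping: net batch after ignition = 1000 g (targets for the oxides total 1000 g; against the stated basis, 1000 g — rounding explains the deltas).
Batch total: Σ batch = 1165 g; ignition loss, Σ(batch × LOI) = 165.3 g; yield = glass ÷ total batch = 85.81%.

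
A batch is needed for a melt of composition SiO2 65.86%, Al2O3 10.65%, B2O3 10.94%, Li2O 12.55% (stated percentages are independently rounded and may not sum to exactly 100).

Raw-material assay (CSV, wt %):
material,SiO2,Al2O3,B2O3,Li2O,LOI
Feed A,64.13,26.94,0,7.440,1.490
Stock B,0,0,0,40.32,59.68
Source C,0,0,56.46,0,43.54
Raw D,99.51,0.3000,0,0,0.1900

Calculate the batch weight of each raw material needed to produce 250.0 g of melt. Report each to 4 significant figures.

The whole derivation runs at full float precision all the way through; in-progress results are printed, with 4-significant-figure rounding, at each printed step; a single rounding finalizes each reported result; all derived quantities (the totals, glass mass, the four compositions, ignition loss, the yield) are recomputed in full precision starting from the weights for 250.0 g of glass exactly as shown in the problem or the answer.
The oxide mass targets at 250.0 g melt:
  SiO2: 65.86% × 250.0 = 164.6 g
  Al2O3: 10.65% × 250.0 = 26.62 g
  B2O3: 10.94% × 250.0 = 27.35 g
  Li2O: 12.55% × 250.0 = 31.38 g
Checking each oxide sum applying the batch weights above, versus the basis set out (every target is met by its sum inside rounding margins):
  SiO2: 97.69·0.6413 + 102.5·0.9951 = 164.6 g (target 164.6 g)
  Al2O3: 97.69·0.2694 + 102.5·0.003000 = 26.63 g (target 26.62 g)
  B2O3: 48.44·0.5646 = 27.35 g (target 27.35 g)
  Li2O: 97.69·0.07440 + 59.79·0.4032 = 31.38 g (target 31.38 g)
The glass-mass cross-check: batch total minus LOI = 250.0 g (summing oxide targets gives 250.0 g; with the basis standing at 250.0 g — rounding explains the deltas).
Batch grand total — Σ batch = 308.4 g; LOI removed, Σ of batch·LOI: 58.42 g; the yield ratio, glass ÷ batch: 81.06%.

Batch per 250.0 g melt:
  Feed A: 97.69 g
  Stock B: 59.79 g
  Source C: 48.44 g
  Raw D: 102.5 g
Total batch = 308.4 g; LOI loss = 58.42 g; yield = 81.06%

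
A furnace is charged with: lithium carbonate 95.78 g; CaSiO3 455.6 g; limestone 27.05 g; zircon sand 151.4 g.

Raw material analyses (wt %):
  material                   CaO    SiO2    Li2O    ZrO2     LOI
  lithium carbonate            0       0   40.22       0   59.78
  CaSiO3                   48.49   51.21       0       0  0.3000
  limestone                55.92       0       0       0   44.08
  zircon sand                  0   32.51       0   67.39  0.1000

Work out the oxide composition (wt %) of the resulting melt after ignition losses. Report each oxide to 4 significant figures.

The intermediate values appear rounded to four significant digits in the printout — exact precision is maintained at every stage; each reported figure takes just one rounding; all derived quantities (four oxide percentages, ignition loss, the totals, yield, glass mass) are carried starting from the weights for 659.1 g of glass at full float precision exactly as shown in problem or answer.
Delivered oxide masses:
  CaO: 455.6·0.4849 + 27.05·0.5592 = 236.0 g
  SiO2: 455.6·0.5121 + 151.4·0.3251 = 282.5 g
  Li2O: 95.78·0.4022 = 38.52 g
  ZrO2: 151.4·0.6739 = 102.0 g
LOI: 95.78·0.5978 + 455.6·0.003000 + 27.05·0.4408 + 151.4·0.001000 = 70.70 g
Net of LOI, the glass mass = 729.8 − 70.70 = 659.1 g (matching Σ of the oxides)
wt %: oxide over glass, times 100

Glass mass = 659.1 g (batch 729.8 − LOI 70.70).
Composition: CaO 35.81%, SiO2 42.86%, Li2O 5.844%, ZrO2 15.48%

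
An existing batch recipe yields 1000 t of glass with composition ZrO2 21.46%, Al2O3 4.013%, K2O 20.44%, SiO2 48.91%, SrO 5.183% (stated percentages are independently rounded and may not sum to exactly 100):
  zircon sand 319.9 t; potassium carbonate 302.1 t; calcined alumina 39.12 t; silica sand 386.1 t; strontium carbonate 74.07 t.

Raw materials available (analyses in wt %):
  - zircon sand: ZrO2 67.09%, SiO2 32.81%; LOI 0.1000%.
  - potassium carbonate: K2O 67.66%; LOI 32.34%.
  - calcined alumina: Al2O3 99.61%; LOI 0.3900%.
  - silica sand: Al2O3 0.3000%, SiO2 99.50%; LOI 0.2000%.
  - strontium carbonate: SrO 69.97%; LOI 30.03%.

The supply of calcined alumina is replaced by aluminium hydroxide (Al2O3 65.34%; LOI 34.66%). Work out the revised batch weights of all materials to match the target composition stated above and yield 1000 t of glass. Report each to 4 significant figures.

Values along the way are printed with 4-significant-digit rounding within the worked lines — full float precision is carried in all steps; exactly one rounding lands on each reported result — derived quantities (the yield, totals, glass mass, LOI, five oxide percentages) are recomputed in exact precision using the weight values per 1000 t of glass, exactly as printed in the question or the answer.
Per-oxide target masses for 1000 t glass:
  ZrO2: 21.46% × 1000 = 214.6 t
  Al2O3: 4.013% × 1000 = 40.13 t
  K2O: 20.44% × 1000 = 204.4 t
  SiO2: 48.91% × 1000 = 489.1 t
  SrO: 5.183% × 1000 = 51.83 t
Checking each oxide sum per the reported batch figures, against the basis in use (target by target, the sums agree within answer rounding):
  ZrO2: 319.9·0.6709 = 214.6 t (target 214.6 t)
  Al2O3: 59.64·0.6534 + 386.1·0.003000 = 40.13 t (target 40.13 t)
  K2O: 302.1·0.6766 = 204.4 t (target 204.4 t)
  SiO2: 319.9·0.3281 + 386.1·0.9950 = 489.1 t (target 489.1 t)
  SrO: 74.07·0.6997 = 51.83 t (target 51.83 t)
Glass-mass bookkeeping: total batch − LOI = 1000 t (per-oxide target masses sum to 1000 t; versus the stated basis of 1000 t — rounding explains the deltas).
Total batch = Σ batch = 1142 t; LOI loss = Σ batch·LOI = 141.7 t; glass ÷ batch gives a yield of 87.59%.

Revised batch per 1000 t glass:
  zircon sand: 319.9 t
  potassium carbonate: 302.1 t
  aluminium hydroxide: 59.64 t
  silica sand: 386.1 t
  strontium carbonate: 74.07 t
Total batch = 1142 t; LOI loss = 141.7 t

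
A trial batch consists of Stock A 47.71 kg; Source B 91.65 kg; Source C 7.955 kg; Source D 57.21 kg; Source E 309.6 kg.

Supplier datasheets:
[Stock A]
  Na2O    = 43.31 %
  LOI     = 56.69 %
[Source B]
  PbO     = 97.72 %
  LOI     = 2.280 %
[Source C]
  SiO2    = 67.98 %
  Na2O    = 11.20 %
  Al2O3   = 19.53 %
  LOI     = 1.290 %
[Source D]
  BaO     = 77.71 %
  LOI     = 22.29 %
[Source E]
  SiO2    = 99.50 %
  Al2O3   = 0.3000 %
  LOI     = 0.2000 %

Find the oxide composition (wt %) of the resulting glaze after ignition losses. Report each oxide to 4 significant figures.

Every computation carries full precision at every stage — intermediates are printed rounded to 4 significant figures as written. Each reported figure sees exactly one rounding; derived quantities (yield, the five compositions, net glass mass, LOI, totals) are rebuilt at exact precision using the weight values on 471.5 kg of glass exactly as shown in problem or answer.
Delivered oxide masses:
  SiO2: 7.955·0.6798 + 309.6·0.9950 = 313.5 kg
  Na2O: 47.71·0.4331 + 7.955·0.1120 = 21.55 kg
  BaO: 57.21·0.7771 = 44.46 kg
  Al2O3: 7.955·0.1953 + 309.6·0.003000 = 2.482 kg
  PbO: 91.65·0.9772 = 89.56 kg
LOI: 47.71·0.5669 + 91.65·0.02280 + 7.955·0.01290 + 57.21·0.2229 + 309.6·0.002000 = 42.61 kg
Glass mass = batch − LOI = 514.1 − 42.61 = 471.5 kg (equal to the oxide-mass sum)
each oxide over glass, ×100, is wt %

Glass mass = 471.5 kg (batch 514.1 − LOI 42.61).
Composition: SiO2 66.48%, Na2O 4.571%, BaO 9.429%, Al2O3 0.5265%, PbO 18.99%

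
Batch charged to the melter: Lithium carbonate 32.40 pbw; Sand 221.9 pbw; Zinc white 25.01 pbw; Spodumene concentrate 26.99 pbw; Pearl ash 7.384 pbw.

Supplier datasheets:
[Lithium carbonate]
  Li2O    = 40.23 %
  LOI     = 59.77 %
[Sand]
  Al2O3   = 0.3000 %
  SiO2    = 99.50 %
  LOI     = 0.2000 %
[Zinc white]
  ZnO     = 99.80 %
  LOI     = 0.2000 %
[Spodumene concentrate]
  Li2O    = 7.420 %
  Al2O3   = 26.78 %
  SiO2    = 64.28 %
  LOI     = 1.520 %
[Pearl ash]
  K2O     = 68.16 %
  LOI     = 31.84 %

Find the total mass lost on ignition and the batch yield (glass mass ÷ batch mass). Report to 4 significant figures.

LOI loss = 22.62 pbw; glass = 291.1 pbw; yield = 92.79%

Every computation keeps exact precision at each step — working values are displayed rounded to four significant digits in the printout; a single rounding finalizes each reported result; derived quantities (the five compositions, glass mass, the yield, the totals, LOI) are rebuilt at exact precision starting from the weights per 291.1 pbw of glass, as they appear in the problem or the answer.
Each material's LOI contribution:
  Lithium carbonate: 32.40 × 0.5977 = 19.37 pbw
  Sand: 221.9 × 0.002000 = 0.4438 pbw
  Zinc white: 25.01 × 0.002000 = 0.05002 pbw
  Spodumene concentrate: 26.99 × 0.01520 = 0.4102 pbw
  Pearl ash: 7.384 × 0.3184 = 2.351 pbw
Total LOI = 22.62 pbw
Glass = batch − LOI = 313.7 − 22.62 = 291.1 pbw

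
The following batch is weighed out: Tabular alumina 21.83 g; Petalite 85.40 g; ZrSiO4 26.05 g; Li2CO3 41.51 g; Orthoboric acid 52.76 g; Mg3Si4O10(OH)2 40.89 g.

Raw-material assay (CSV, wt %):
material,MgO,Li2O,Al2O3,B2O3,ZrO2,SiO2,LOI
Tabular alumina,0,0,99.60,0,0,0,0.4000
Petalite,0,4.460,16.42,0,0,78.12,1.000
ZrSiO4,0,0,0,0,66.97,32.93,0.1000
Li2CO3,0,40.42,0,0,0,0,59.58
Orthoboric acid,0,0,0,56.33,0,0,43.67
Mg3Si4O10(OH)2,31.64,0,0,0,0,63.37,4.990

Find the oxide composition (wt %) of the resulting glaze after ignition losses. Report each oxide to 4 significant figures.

Glass mass = 217.7 g (batch 268.4 − LOI 50.78).
Composition: MgO 5.944%, Li2O 9.458%, Al2O3 16.43%, B2O3 13.65%, ZrO2 8.015%, SiO2 46.50%

The intermediate values appear rounded to 4 significant digits between the steps — the whole derivation maintains full float precision at each step. Every reported number is rounded just once; derived quantities are re-derived starting from the weights per 217.7 g of glass at full float precision (yield, totals, ignition loss, six oxide percentages, glass mass), exactly as printed in problem or answer.
Oxide masses out of the charge:
  MgO: 40.89·0.3164 = 12.94 g
  Li2O: 85.40·0.04460 + 41.51·0.4042 = 20.59 g
  Al2O3: 21.83·0.9960 + 85.40·0.1642 = 35.77 g
  B2O3: 52.76·0.5633 = 29.72 g
  ZrO2: 26.05·0.6697 = 17.45 g
  SiO2: 85.40·0.7812 + 26.05·0.3293 + 40.89·0.6337 = 101.2 g
LOI: 21.83·0.004000 + 85.40·0.01000 + 26.05·0.001000 + 41.51·0.5958 + 52.76·0.4367 + 40.89·0.04990 = 50.78 g
Glass mass = batch − LOI = 268.4 − 50.78 = 217.7 g (matching Σ of the oxides)
wt %: oxide over glass, times 100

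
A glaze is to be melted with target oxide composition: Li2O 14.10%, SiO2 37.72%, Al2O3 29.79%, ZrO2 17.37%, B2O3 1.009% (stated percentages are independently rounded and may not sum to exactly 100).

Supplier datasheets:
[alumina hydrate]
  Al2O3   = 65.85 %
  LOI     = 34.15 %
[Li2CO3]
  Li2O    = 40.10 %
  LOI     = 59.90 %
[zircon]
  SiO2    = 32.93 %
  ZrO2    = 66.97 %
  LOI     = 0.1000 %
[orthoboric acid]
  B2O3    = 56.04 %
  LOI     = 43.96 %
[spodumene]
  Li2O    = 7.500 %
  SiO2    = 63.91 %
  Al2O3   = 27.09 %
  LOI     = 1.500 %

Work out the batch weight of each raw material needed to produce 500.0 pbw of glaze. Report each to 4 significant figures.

All internal work keeps exact precision at all times — values along the way appear rounded to 4 significant digits at each printed step. Exactly one rounding lands on every reported value; the derived quantities, which include five oxide percentages, net glass mass, totals, ignition loss, yield, are re-derived at exact precision, as set out in the question or the answer, from the weighed amounts for 500.0 pbw of glass.
The oxide mass targets at 500.0 pbw glaze:
  Li2O: 14.10% × 500.0 = 70.50 pbw
  SiO2: 37.72% × 500.0 = 188.6 pbw
  Al2O3: 29.79% × 500.0 = 149.0 pbw
  ZrO2: 17.37% × 500.0 = 86.85 pbw
  B2O3: 1.009% × 500.0 = 5.045 pbw
Verifying the oxide balance with the batch weights as given, relative to the basis at hand (each sum matches its target mass inside rounding margins):
  Li2O: 133.1·0.4010 + 228.3·0.07500 = 70.50 pbw (target 70.50 pbw)
  SiO2: 129.7·0.3293 + 228.3·0.6391 = 188.6 pbw (target 188.6 pbw)
  Al2O3: 132.3·0.6585 + 228.3·0.2709 = 149.0 pbw (target 149.0 pbw)
  ZrO2: 129.7·0.6697 = 86.86 pbw (target 86.85 pbw)
  B2O3: 9.002·0.5604 = 5.045 pbw (target 5.045 pbw)
Glass mass check: net batch after ignition = 500.0 pbw (summing oxide targets gives 499.9 pbw; stated basis 500.0 pbw — gaps are rounding artifacts).
Summing the batch: Σ batch = 632.4 pbw; the LOI term Σ batch·LOI equals 132.4 pbw; as yield: glass ÷ batch → 79.06%.

Batch per 500.0 pbw glaze:
  alumina hydrate: 132.3 pbw
  Li2CO3: 133.1 pbw
  zircon: 129.7 pbw
  orthoboric acid: 9.002 pbw
  spodumene: 228.3 pbw
Total batch = 632.4 pbw; LOI loss = 132.4 pbw; yield = 79.06%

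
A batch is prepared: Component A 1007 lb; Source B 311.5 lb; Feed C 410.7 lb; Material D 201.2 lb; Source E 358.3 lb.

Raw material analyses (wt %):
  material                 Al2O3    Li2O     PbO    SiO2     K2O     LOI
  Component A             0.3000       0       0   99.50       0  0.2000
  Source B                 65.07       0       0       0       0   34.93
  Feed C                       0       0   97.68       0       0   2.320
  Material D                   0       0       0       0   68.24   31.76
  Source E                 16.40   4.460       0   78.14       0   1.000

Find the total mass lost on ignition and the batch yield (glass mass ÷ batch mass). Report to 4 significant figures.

LOI loss = 187.8 lb; glass = 2101 lb; yield = 91.79%

Every computation maintains full float precision in every operation; the intermediate values are displayed rounded to four significant figures in the working; every reported value is rounded exactly once — the derived quantities are computed in full precision (yield, net glass mass, LOI, the totals, five oxide percentages) from the batch weights at 2101 lb of glass, as given in question or answer.
Per-material ignition loss:
  Component A: 1007 × 0.002000 = 2.014 lb
  Source B: 311.5 × 0.3493 = 108.8 lb
  Feed C: 410.7 × 0.02320 = 9.528 lb
  Material D: 201.2 × 0.3176 = 63.90 lb
  Source E: 358.3 × 0.01000 = 3.583 lb
Total LOI = 187.8 lb
Glass = batch − LOI = 2289 − 187.8 = 2101 lb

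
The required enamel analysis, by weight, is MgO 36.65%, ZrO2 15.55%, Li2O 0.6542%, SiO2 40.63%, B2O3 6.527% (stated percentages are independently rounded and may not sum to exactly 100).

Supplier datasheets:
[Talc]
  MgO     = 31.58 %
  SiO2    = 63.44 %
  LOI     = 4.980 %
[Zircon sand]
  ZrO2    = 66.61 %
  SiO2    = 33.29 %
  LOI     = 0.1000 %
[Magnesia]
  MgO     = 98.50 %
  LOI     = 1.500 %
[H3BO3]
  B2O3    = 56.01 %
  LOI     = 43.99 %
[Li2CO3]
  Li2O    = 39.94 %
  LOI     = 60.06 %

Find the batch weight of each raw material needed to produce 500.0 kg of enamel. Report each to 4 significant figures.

Batch per 500.0 kg enamel:
  Talc: 259.0 kg
  Zircon sand: 116.7 kg
  Magnesia: 103.0 kg
  H3BO3: 58.27 kg
  Li2CO3: 8.190 kg
Total batch = 545.2 kg; LOI loss = 45.11 kg; yield = 91.73%

Intermediates appear with 4-significant-figure rounding alongside each step; every computation maintains full precision at every stage; every reported result is rounded a single time. All derived quantities are carried in exact precision (yield, five oxide percentages, LOI, totals, glass mass) starting from the weights at 500.0 kg of glass exactly as printed in problem or answer.
Oxide-by-oxide targets in 500.0 kg enamel:
  MgO: 36.65% × 500.0 = 183.2 kg
  ZrO2: 15.55% × 500.0 = 77.75 kg
  Li2O: 0.6542% × 500.0 = 3.271 kg
  SiO2: 40.63% × 500.0 = 203.2 kg
  B2O3: 6.527% × 500.0 = 32.64 kg
Verifying the oxide balance using the reported weights, for the quoted basis mass (sum by sum, the targets are met within answer rounding):
  MgO: 259.0·0.3158 + 103.0·0.9850 = 183.2 kg (target 183.2 kg)
  ZrO2: 116.7·0.6661 = 77.73 kg (target 77.75 kg)
  Li2O: 8.190·0.3994 = 3.271 kg (target 3.271 kg)
  SiO2: 259.0·0.6344 + 116.7·0.3329 = 203.2 kg (target 203.2 kg)
  B2O3: 58.27·0.5601 = 32.64 kg (target 32.64 kg)
Glass mass check: net batch after ignition = 500.0 kg (targets for the oxides total 500.1 kg; the stated basis being 500.0 kg — deltas are rounding alone).
Adding the batch up: Σ batch = 545.2 kg; loss to ignition Σ batch·LOI = 45.11 kg; the yield ratio, glass ÷ batch: 91.73%.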